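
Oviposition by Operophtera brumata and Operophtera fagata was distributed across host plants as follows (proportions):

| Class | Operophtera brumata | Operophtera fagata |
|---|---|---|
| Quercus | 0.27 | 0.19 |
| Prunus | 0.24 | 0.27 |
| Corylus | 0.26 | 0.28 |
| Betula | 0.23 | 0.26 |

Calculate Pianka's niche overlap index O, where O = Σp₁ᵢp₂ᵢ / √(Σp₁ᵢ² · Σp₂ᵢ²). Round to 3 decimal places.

Σ p₁ᵢp₂ᵢ = 0.0513 + 0.0648 + 0.0728 + 0.0598 = 0.2487
Σp_1ᵢ² = 0.27² + 0.24² + 0.26² + 0.23² = 0.0729 + 0.0576 + 0.0676 + 0.0529 = 0.2510
Σp_2ᵢ² = 0.19² + 0.27² + 0.28² + 0.26² = 0.0361 + 0.0729 + 0.0784 + 0.0676 = 0.2550
O = 0.2487 / √(0.2510 × 0.2550) = 0.2487 / 0.252992 = 0.98304

0.983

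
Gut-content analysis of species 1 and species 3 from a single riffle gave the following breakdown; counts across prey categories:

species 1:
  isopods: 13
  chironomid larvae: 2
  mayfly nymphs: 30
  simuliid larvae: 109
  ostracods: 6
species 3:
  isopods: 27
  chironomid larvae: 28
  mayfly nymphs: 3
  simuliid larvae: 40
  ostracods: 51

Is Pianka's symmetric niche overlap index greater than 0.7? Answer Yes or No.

Proportions for species 1 (n=160): 13/160=0.0813, 2/160=0.0125, 30/160=0.1875, 109/160=0.6813, 6/160=0.0375
Proportions for species 3 (n=149): 27/149=0.1812, 28/149=0.1879, 3/149=0.0201, 40/149=0.2685, 51/149=0.3423
Σ p₁ᵢp₂ᵢ = 0.014732 + 0.002349 + 0.003769 + 0.182929 + 0.012836 = 0.216615
Σp_1ᵢ² = 0.0813² + 0.0125² + 0.1875² + 0.6813² + 0.0375² = 0.006610 + 0.000156 + 0.035156 + 0.464170 + 0.001406 = 0.507498
Σp_2ᵢ² = 0.1812² + 0.1879² + 0.0201² + 0.2685² + 0.3423² = 0.032833 + 0.035306 + 0.000404 + 0.072092 + 0.117169 = 0.257804
O = 0.216615 / √(0.507498 × 0.257804) = 0.216615 / 0.3617112 = 0.5989
O = 0.5989 < 0.7 → No.

No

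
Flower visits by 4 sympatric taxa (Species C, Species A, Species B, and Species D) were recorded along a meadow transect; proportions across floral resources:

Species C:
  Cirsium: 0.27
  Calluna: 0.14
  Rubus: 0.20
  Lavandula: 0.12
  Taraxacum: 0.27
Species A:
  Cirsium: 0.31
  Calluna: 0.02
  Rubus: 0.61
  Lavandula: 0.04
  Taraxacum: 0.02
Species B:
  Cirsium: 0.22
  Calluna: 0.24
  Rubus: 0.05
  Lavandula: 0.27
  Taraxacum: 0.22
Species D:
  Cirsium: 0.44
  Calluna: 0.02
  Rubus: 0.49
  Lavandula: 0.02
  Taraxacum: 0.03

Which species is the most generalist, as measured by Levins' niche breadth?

Species C

Σp_Cᵢ² = 0.27² + 0.14² + 0.20² + 0.12² + 0.27² = 0.0729 + 0.0196 + 0.0400 + 0.0144 + 0.0729 = 0.2198
B_C = 1 / 0.2198 = 4.5496
Σp_Aᵢ² = 0.31² + 0.02² + 0.61² + 0.04² + 0.02² = 0.0961 + 0.0004 + 0.3721 + 0.0016 + 0.0004 = 0.4706
B_A = 1 / 0.4706 = 2.1249
Σp_Bᵢ² = 0.22² + 0.24² + 0.05² + 0.27² + 0.22² = 0.0484 + 0.0576 + 0.0025 + 0.0729 + 0.0484 = 0.2298
B_B = 1 / 0.2298 = 4.3516
Σp_Dᵢ² = 0.44² + 0.02² + 0.49² + 0.02² + 0.03² = 0.1936 + 0.0004 + 0.2401 + 0.0004 + 0.0009 = 0.4354
B_D = 1 / 0.4354 = 2.2967
Highest B → broadest niche (most generalist): Species C (B = 4.55).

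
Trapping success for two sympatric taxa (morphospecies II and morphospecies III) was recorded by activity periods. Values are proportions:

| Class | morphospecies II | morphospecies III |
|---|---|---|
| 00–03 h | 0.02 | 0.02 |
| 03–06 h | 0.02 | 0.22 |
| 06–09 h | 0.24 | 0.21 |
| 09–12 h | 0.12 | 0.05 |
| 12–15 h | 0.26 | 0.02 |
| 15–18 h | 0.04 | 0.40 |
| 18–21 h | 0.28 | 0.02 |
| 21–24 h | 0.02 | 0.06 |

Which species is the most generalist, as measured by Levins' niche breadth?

Σp_IIᵢ² = 0.02² + 0.02² + 0.24² + 0.12² + 0.26² + 0.04² + 0.28² + 0.02² = 0.0004 + 0.0004 + 0.0576 + 0.0144 + 0.0676 + 0.0016 + 0.0784 + 0.0004 = 0.2208
B_II = 1 / 0.2208 = 4.5290
Σp_IIIᵢ² = 0.02² + 0.22² + 0.21² + 0.05² + 0.02² + 0.40² + 0.02² + 0.06² = 0.0004 + 0.0484 + 0.0441 + 0.0025 + 0.0004 + 0.1600 + 0.0004 + 0.0036 = 0.2598
B_III = 1 / 0.2598 = 3.8491
Highest B → broadest niche (most generalist): morphospecies II (B = 4.53).

morphospecies II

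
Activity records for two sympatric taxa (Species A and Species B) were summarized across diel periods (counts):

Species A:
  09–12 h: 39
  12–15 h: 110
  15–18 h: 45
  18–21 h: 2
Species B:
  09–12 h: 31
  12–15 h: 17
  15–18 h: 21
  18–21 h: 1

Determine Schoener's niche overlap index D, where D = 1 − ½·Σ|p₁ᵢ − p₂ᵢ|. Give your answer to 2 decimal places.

0.68

Proportions for Species A (n=196): 39/196=0.1990, 110/196=0.5612, 45/196=0.2296, 2/196=0.0102
Proportions for Species B (n=70): 31/70=0.4429, 17/70=0.2429, 21/70=0.3000, 1/70=0.0143
Σ|p₁ᵢ − p₂ᵢ| = 0.2439 + 0.3183 + 0.0704 + 0.0041 = 0.6367
D = 1 − ½ × 0.6367 = 1 − 0.31835 = 0.68165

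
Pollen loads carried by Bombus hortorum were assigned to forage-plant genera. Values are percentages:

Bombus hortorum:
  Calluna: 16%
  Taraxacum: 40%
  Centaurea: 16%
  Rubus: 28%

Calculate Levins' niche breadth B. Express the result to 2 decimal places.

Convert percentages to proportions (divide by 100).
Σpᵢ² = 0.16² + 0.40² + 0.16² + 0.28² = 0.0256 + 0.1600 + 0.0256 + 0.0784 = 0.2896
B = 1 / 0.2896 = 3.4530

3.45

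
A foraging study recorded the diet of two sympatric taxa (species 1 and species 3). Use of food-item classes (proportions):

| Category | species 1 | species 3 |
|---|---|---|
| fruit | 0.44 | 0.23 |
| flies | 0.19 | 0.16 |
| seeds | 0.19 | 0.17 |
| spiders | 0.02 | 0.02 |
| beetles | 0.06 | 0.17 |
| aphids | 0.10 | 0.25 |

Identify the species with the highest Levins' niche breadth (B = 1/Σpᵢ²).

species 3

Σp_1ᵢ² = 0.44² + 0.19² + 0.19² + 0.02² + 0.06² + 0.10² = 0.1936 + 0.0361 + 0.0361 + 0.0004 + 0.0036 + 0.0100 = 0.2798
B_1 = 1 / 0.2798 = 3.5740
Σp_3ᵢ² = 0.23² + 0.16² + 0.17² + 0.02² + 0.17² + 0.25² = 0.0529 + 0.0256 + 0.0289 + 0.0004 + 0.0289 + 0.0625 = 0.1992
B_3 = 1 / 0.1992 = 5.0201
Highest B → broadest niche (most generalist): species 3 (B = 5.02).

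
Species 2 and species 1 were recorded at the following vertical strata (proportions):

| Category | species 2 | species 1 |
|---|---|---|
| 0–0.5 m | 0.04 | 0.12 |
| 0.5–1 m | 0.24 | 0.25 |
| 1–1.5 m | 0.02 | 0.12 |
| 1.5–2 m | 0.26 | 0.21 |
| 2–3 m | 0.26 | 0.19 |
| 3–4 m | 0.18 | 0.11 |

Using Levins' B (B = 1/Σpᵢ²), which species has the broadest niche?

species 1

Σp_2ᵢ² = 0.04² + 0.24² + 0.02² + 0.26² + 0.26² + 0.18² = 0.0016 + 0.0576 + 0.0004 + 0.0676 + 0.0676 + 0.0324 = 0.2272
B_2 = 1 / 0.2272 = 4.4014
Σp_1ᵢ² = 0.12² + 0.25² + 0.12² + 0.21² + 0.19² + 0.11² = 0.0144 + 0.0625 + 0.0144 + 0.0441 + 0.0361 + 0.0121 = 0.1836
B_1 = 1 / 0.1836 = 5.4466
Highest B → broadest niche (most generalist): species 1 (B = 5.45).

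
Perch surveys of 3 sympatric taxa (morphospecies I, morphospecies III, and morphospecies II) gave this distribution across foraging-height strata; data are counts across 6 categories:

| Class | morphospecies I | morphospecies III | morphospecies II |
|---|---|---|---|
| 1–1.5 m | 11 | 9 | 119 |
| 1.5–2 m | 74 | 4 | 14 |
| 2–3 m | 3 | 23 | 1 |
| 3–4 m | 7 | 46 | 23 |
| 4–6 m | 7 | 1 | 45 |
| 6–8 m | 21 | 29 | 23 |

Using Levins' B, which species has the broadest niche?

morphospecies III

Proportions for morphospecies I (n=123): 11/123=0.0894, 74/123=0.6016, 3/123=0.0244, 7/123=0.0569, 7/123=0.0569, 21/123=0.1707
Proportions for morphospecies III (n=112): 9/112=0.0804, 4/112=0.0357, 23/112=0.2054, 46/112=0.4107, 1/112=0.0089, 29/112=0.2589
Proportions for morphospecies II (n=225): 119/225=0.5289, 14/225=0.0622, 1/225=0.0044, 23/225=0.1022, 45/225=0.2000, 23/225=0.1022
Σp_Iᵢ² = 0.0894² + 0.6016² + 0.0244² + 0.0569² + 0.0569² + 0.1707² = 0.007992 + 0.361923 + 0.000595 + 0.003238 + 0.003238 + 0.029138 = 0.406124
B_I = 1 / 0.406124 = 2.4623
Σp_IIIᵢ² = 0.0804² + 0.0357² + 0.2054² + 0.4107² + 0.0089² + 0.2589² = 0.006464 + 0.001274 + 0.042189 + 0.168674 + 0.000079 + 0.067029 = 0.285709
B_III = 1 / 0.285709 = 3.5001
Σp_IIᵢ² = 0.5289² + 0.0622² + 0.0044² + 0.1022² + 0.2000² + 0.1022² = 0.279735 + 0.003869 + 0.000019 + 0.010445 + 0.040000 + 0.010445 = 0.344513
B_II = 1 / 0.344513 = 2.9026
Highest B → broadest niche (most generalist): morphospecies III (B = 3.50).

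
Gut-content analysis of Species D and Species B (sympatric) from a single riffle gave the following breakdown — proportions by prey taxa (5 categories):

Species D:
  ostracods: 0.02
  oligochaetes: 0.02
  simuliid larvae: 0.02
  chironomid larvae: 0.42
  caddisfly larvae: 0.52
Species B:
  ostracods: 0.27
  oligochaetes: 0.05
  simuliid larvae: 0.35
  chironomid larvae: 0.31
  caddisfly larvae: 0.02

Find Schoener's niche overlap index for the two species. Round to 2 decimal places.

0.39

Σ|p₁ᵢ − p₂ᵢ| = 0.25 + 0.03 + 0.33 + 0.11 + 0.50 = 1.22
D = 1 − ½ × 1.22 = 1 − 0.610 = 0.3900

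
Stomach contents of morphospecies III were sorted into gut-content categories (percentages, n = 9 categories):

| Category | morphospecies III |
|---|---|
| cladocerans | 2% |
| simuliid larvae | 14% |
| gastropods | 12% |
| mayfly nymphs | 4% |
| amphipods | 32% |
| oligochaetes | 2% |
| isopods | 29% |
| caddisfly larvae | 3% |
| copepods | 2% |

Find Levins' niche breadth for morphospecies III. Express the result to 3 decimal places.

4.460

Convert percentages to proportions (divide by 100).
Σpᵢ² = 0.02² + 0.14² + 0.12² + 0.04² + 0.32² + 0.02² + 0.29² + 0.03² + 0.02² = 0.0004 + 0.0196 + 0.0144 + 0.0016 + 0.1024 + 0.0004 + 0.0841 + 0.0009 + 0.0004 = 0.2242
B = 1 / 0.2242 = 4.46030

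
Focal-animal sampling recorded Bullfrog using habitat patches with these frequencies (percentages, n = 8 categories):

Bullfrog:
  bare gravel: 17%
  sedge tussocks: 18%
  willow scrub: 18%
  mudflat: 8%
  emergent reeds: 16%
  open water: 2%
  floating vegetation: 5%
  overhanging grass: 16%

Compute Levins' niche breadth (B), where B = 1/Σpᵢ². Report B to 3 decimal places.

6.485

Convert percentages to proportions (divide by 100).
Σpᵢ² = 0.17² + 0.18² + 0.18² + 0.08² + 0.16² + 0.02² + 0.05² + 0.16² = 0.0289 + 0.0324 + 0.0324 + 0.0064 + 0.0256 + 0.0004 + 0.0025 + 0.0256 = 0.1542
B = 1 / 0.1542 = 6.48508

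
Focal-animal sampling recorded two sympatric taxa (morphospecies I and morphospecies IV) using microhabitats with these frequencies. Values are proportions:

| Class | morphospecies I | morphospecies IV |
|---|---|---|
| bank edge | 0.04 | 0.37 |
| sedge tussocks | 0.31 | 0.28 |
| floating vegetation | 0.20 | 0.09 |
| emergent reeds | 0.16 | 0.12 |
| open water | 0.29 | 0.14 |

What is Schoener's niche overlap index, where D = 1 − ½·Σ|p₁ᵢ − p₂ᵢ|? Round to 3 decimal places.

0.670

Σ|p₁ᵢ − p₂ᵢ| = 0.33 + 0.03 + 0.11 + 0.04 + 0.15 = 0.66
D = 1 − ½ × 0.66 = 1 − 0.330 = 0.67000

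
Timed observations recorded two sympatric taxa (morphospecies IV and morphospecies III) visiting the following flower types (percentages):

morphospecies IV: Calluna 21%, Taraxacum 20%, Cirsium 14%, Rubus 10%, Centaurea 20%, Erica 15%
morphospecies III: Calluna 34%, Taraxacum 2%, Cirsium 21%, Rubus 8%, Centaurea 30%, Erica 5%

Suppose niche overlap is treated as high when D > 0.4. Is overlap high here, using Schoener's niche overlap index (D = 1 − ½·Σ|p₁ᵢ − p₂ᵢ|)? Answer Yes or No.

Yes

Convert percentages to proportions (divide by 100).
Σ|p₁ᵢ − p₂ᵢ| = 0.13 + 0.18 + 0.07 + 0.02 + 0.10 + 0.10 = 0.60
D = 1 − ½ × 0.60 = 1 − 0.300 = 0.7000
D = 0.7000 > 0.4 → Yes.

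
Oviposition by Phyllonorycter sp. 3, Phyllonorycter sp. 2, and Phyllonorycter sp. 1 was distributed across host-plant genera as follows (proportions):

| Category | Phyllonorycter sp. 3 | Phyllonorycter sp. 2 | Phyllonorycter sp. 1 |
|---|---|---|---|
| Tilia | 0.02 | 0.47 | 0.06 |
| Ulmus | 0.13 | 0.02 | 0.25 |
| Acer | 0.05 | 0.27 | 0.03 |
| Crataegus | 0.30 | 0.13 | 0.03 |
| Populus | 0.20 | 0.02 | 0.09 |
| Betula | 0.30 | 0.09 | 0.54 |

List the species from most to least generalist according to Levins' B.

Phyllonorycter sp. 3 > Phyllonorycter sp. 2 > Phyllonorycter sp. 1

Σp_3ᵢ² = 0.02² + 0.13² + 0.05² + 0.30² + 0.20² + 0.30² = 0.0004 + 0.0169 + 0.0025 + 0.0900 + 0.0400 + 0.0900 = 0.2398
B_3 = 1 / 0.2398 = 4.1701
Σp_2ᵢ² = 0.47² + 0.02² + 0.27² + 0.13² + 0.02² + 0.09² = 0.2209 + 0.0004 + 0.0729 + 0.0169 + 0.0004 + 0.0081 = 0.3196
B_2 = 1 / 0.3196 = 3.1289
Σp_1ᵢ² = 0.06² + 0.25² + 0.03² + 0.03² + 0.09² + 0.54² = 0.0036 + 0.0625 + 0.0009 + 0.0009 + 0.0081 + 0.2916 = 0.3676
B_1 = 1 / 0.3676 = 2.7203
Ranking by B (broadest → narrowest): Phyllonorycter sp. 3 (4.17) > Phyllonorycter sp. 2 (3.13) > Phyllonorycter sp. 1 (2.72)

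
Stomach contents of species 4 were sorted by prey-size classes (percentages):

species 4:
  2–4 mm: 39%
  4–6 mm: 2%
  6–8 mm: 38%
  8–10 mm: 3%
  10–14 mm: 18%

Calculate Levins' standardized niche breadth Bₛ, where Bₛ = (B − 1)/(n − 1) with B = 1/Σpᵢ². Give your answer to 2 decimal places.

0.51

Convert percentages to proportions (divide by 100).
Σpᵢ² = 0.39² + 0.02² + 0.38² + 0.03² + 0.18² = 0.1521 + 0.0004 + 0.1444 + 0.0009 + 0.0324 = 0.3302
B = 1 / 0.3302 = 3.0285
Bₛ = (B − 1)/(n − 1) = (3.0285 − 1)/(5 − 1) = 2.0285/4 = 0.5071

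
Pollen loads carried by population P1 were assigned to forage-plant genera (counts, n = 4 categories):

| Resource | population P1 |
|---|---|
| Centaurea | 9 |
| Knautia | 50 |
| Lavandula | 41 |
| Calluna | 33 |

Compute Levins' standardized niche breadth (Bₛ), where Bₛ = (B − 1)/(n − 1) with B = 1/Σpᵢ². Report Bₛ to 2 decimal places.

0.77

Proportions for population P1 (n=133): 9/133=0.0677, 50/133=0.3759, 41/133=0.3083, 33/133=0.2481
Σpᵢ² = 0.0677² + 0.3759² + 0.3083² + 0.2481² = 0.004583 + 0.141301 + 0.095049 + 0.061554 = 0.302487
B = 1 / 0.302487 = 3.3059
Bₛ = (B − 1)/(n − 1) = (3.3059 − 1)/(4 − 1) = 2.3059/3 = 0.7686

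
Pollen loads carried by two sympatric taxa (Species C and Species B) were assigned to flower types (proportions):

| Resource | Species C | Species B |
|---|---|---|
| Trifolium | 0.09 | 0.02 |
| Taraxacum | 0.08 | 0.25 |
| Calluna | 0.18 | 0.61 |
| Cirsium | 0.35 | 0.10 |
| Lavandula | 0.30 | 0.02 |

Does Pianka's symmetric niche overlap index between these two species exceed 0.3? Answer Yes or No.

Σ p₁ᵢp₂ᵢ = 0.0018 + 0.0200 + 0.1098 + 0.0350 + 0.0060 = 0.1726
Σp_1ᵢ² = 0.09² + 0.08² + 0.18² + 0.35² + 0.30² = 0.0081 + 0.0064 + 0.0324 + 0.1225 + 0.0900 = 0.2594
Σp_2ᵢ² = 0.02² + 0.25² + 0.61² + 0.10² + 0.02² = 0.0004 + 0.0625 + 0.3721 + 0.0100 + 0.0004 = 0.4454
O = 0.1726 / √(0.2594 × 0.4454) = 0.1726 / 0.33991 = 0.5078
O = 0.5078 > 0.3 → Yes.

Yes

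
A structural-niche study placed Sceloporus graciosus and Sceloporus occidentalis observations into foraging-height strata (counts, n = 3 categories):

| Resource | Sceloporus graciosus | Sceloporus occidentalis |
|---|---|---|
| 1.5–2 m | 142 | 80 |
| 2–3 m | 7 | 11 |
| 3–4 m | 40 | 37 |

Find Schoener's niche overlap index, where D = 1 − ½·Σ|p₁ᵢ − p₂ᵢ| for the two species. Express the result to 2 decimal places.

0.87

Proportions for Sceloporus graciosus (n=189): 142/189=0.7513, 7/189=0.0370, 40/189=0.2116
Proportions for Sceloporus occidentalis (n=128): 80/128=0.6250, 11/128=0.0859, 37/128=0.2891
Σ|p₁ᵢ − p₂ᵢ| = 0.1263 + 0.0489 + 0.0775 = 0.2527
D = 1 − ½ × 0.2527 = 1 − 0.12635 = 0.87365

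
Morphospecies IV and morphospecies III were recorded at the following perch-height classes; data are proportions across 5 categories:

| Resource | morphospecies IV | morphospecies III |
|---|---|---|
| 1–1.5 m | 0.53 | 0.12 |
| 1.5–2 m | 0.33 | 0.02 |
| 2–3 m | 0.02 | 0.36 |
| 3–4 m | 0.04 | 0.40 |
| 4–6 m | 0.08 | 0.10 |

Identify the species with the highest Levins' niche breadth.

Σp_IVᵢ² = 0.53² + 0.33² + 0.02² + 0.04² + 0.08² = 0.2809 + 0.1089 + 0.0004 + 0.0016 + 0.0064 = 0.3982
B_IV = 1 / 0.3982 = 2.5113
Σp_IIIᵢ² = 0.12² + 0.02² + 0.36² + 0.40² + 0.10² = 0.0144 + 0.0004 + 0.1296 + 0.1600 + 0.0100 = 0.3144
B_III = 1 / 0.3144 = 3.1807
Highest B → broadest niche (most generalist): morphospecies III (B = 3.18).

morphospecies III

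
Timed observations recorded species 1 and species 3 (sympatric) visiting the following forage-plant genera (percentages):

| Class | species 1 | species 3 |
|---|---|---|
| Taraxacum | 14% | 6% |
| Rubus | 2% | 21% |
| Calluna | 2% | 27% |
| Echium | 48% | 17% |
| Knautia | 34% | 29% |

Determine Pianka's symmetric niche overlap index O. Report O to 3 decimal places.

0.677

Convert percentages to proportions (divide by 100).
Σ p₁ᵢp₂ᵢ = 0.0084 + 0.0042 + 0.0054 + 0.0816 + 0.0986 = 0.1982
Σp_1ᵢ² = 0.14² + 0.02² + 0.02² + 0.48² + 0.34² = 0.0196 + 0.0004 + 0.0004 + 0.2304 + 0.1156 = 0.3664
Σp_2ᵢ² = 0.06² + 0.21² + 0.27² + 0.17² + 0.29² = 0.0036 + 0.0441 + 0.0729 + 0.0289 + 0.0841 = 0.2336
O = 0.1982 / √(0.3664 × 0.2336) = 0.1982 / 0.292559 = 0.67747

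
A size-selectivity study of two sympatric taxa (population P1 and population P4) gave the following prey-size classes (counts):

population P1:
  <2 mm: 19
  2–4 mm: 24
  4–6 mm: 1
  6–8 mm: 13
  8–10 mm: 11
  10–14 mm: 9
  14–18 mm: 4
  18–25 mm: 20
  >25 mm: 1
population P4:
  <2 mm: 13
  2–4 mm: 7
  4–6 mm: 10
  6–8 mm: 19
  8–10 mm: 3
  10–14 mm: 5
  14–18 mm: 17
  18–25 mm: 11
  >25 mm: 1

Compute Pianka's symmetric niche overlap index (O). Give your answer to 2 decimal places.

Proportions for population P1 (n=102): 19/102=0.1863, 24/102=0.2353, 1/102=0.0098, 13/102=0.1275, 11/102=0.1078, 9/102=0.0882, 4/102=0.0392, 20/102=0.1961, 1/102=0.0098
Proportions for population P4 (n=86): 13/86=0.1512, 7/86=0.0814, 10/86=0.1163, 19/86=0.2209, 3/86=0.0349, 5/86=0.0581, 17/86=0.1977, 11/86=0.1279, 1/86=0.0116
Σ p₁ᵢp₂ᵢ = 0.028169 + 0.019153 + 0.001140 + 0.028165 + 0.003762 + 0.005124 + 0.007750 + 0.025081 + 0.000114 = 0.118458
Σp_1ᵢ² = 0.1863² + 0.2353² + 0.0098² + 0.1275² + 0.1078² + 0.0882² + 0.0392² + 0.1961² + 0.0098² = 0.034708 + 0.055366 + 0.000096 + 0.016256 + 0.011621 + 0.007779 + 0.001537 + 0.038455 + 0.000096 = 0.165914
Σp_2ᵢ² = 0.1512² + 0.0814² + 0.1163² + 0.2209² + 0.0349² + 0.0581² + 0.1977² + 0.1279² + 0.0116² = 0.022861 + 0.006626 + 0.013526 + 0.048797 + 0.001218 + 0.003376 + 0.039085 + 0.016358 + 0.000135 = 0.151982
O = 0.118458 / √(0.165914 × 0.151982) = 0.118458 / 0.1587953 = 0.7460

0.75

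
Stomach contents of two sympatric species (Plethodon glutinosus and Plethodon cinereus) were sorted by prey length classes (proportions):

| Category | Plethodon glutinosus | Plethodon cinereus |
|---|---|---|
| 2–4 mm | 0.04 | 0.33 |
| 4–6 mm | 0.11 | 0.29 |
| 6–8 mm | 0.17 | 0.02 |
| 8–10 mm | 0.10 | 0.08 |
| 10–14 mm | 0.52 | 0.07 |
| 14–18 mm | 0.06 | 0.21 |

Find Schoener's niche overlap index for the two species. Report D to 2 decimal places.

0.38

Σ|p₁ᵢ − p₂ᵢ| = 0.29 + 0.18 + 0.15 + 0.02 + 0.45 + 0.15 = 1.24
D = 1 − ½ × 1.24 = 1 − 0.620 = 0.3800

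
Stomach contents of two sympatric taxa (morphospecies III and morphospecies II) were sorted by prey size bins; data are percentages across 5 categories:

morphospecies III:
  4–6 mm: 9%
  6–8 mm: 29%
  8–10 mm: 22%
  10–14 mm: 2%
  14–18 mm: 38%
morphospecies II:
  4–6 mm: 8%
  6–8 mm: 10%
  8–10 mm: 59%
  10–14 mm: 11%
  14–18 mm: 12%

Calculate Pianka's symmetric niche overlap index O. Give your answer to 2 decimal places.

Convert percentages to proportions (divide by 100).
Σ p₁ᵢp₂ᵢ = 0.0072 + 0.0290 + 0.1298 + 0.0022 + 0.0456 = 0.2138
Σp_1ᵢ² = 0.09² + 0.29² + 0.22² + 0.02² + 0.38² = 0.0081 + 0.0841 + 0.0484 + 0.0004 + 0.1444 = 0.2854
Σp_2ᵢ² = 0.08² + 0.10² + 0.59² + 0.11² + 0.12² = 0.0064 + 0.0100 + 0.3481 + 0.0121 + 0.0144 = 0.3910
O = 0.2138 / √(0.2854 × 0.3910) = 0.2138 / 0.33405 = 0.6400

0.64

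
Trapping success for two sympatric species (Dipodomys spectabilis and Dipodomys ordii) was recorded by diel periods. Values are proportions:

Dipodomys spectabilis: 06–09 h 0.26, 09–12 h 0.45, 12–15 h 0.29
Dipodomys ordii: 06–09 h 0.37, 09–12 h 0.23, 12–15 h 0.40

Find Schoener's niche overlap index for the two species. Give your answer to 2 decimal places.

0.78

Σ|p₁ᵢ − p₂ᵢ| = 0.11 + 0.22 + 0.11 = 0.44
D = 1 − ½ × 0.44 = 1 − 0.220 = 0.7800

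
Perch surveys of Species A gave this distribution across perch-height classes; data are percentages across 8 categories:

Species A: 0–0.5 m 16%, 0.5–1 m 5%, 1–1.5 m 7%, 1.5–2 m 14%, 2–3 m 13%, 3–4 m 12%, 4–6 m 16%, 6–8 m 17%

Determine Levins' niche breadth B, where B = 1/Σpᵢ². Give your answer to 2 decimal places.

7.23

Convert percentages to proportions (divide by 100).
Σpᵢ² = 0.16² + 0.05² + 0.07² + 0.14² + 0.13² + 0.12² + 0.16² + 0.17² = 0.0256 + 0.0025 + 0.0049 + 0.0196 + 0.0169 + 0.0144 + 0.0256 + 0.0289 = 0.1384
B = 1 / 0.1384 = 7.2254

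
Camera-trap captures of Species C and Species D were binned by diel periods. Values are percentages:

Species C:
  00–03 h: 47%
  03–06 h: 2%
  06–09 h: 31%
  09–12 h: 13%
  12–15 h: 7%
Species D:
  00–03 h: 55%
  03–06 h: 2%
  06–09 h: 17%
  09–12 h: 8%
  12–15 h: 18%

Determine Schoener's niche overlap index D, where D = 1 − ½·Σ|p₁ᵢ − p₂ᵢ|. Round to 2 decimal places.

Convert percentages to proportions (divide by 100).
Σ|p₁ᵢ − p₂ᵢ| = 0.08 + 0.00 + 0.14 + 0.05 + 0.11 = 0.38
D = 1 − ½ × 0.38 = 1 − 0.190 = 0.8100

0.81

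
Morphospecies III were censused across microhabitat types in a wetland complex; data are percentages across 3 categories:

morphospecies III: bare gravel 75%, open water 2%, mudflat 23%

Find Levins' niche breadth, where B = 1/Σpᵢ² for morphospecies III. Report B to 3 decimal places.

1.624

Convert percentages to proportions (divide by 100).
Σpᵢ² = 0.75² + 0.02² + 0.23² = 0.5625 + 0.0004 + 0.0529 = 0.6158
B = 1 / 0.6158 = 1.62390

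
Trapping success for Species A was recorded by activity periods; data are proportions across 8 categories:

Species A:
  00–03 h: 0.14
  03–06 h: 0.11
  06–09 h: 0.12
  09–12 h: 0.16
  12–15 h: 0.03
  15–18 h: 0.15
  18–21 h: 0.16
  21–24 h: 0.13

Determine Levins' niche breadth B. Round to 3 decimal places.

Σpᵢ² = 0.14² + 0.11² + 0.12² + 0.16² + 0.03² + 0.15² + 0.16² + 0.13² = 0.0196 + 0.0121 + 0.0144 + 0.0256 + 0.0009 + 0.0225 + 0.0256 + 0.0169 = 0.1376
B = 1 / 0.1376 = 7.26744

7.267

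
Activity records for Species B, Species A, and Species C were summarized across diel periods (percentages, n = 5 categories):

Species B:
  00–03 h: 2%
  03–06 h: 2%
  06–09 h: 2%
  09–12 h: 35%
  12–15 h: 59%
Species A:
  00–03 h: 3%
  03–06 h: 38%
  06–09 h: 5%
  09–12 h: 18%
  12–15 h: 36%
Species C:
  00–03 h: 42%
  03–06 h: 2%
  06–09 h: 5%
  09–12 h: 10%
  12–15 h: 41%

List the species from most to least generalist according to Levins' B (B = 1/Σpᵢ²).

Convert percentages to proportions (divide by 100).
Σp_Bᵢ² = 0.02² + 0.02² + 0.02² + 0.35² + 0.59² = 0.0004 + 0.0004 + 0.0004 + 0.1225 + 0.3481 = 0.4718
B_B = 1 / 0.4718 = 2.1195
Σp_Aᵢ² = 0.03² + 0.38² + 0.05² + 0.18² + 0.36² = 0.0009 + 0.1444 + 0.0025 + 0.0324 + 0.1296 = 0.3098
B_A = 1 / 0.3098 = 3.2279
Σp_Cᵢ² = 0.42² + 0.02² + 0.05² + 0.10² + 0.41² = 0.1764 + 0.0004 + 0.0025 + 0.0100 + 0.1681 = 0.3574
B_C = 1 / 0.3574 = 2.7980
Ranking by B (broadest → narrowest): Species A (3.23) > Species C (2.80) > Species B (2.12)

Species A > Species C > Species B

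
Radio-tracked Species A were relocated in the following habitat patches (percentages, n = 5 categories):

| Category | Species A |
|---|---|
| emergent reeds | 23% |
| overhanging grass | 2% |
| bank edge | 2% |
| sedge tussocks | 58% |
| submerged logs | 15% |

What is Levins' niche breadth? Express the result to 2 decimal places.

2.42

Convert percentages to proportions (divide by 100).
Σpᵢ² = 0.23² + 0.02² + 0.02² + 0.58² + 0.15² = 0.0529 + 0.0004 + 0.0004 + 0.3364 + 0.0225 = 0.4126
B = 1 / 0.4126 = 2.4237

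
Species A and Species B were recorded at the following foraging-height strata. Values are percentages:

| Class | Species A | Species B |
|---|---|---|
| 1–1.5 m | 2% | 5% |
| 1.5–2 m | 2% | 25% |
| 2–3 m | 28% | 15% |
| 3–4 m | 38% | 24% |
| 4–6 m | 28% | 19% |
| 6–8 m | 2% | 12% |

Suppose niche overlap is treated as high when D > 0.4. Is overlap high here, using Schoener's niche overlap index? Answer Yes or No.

Yes

Convert percentages to proportions (divide by 100).
Σ|p₁ᵢ − p₂ᵢ| = 0.03 + 0.23 + 0.13 + 0.14 + 0.09 + 0.10 = 0.72
D = 1 − ½ × 0.72 = 1 − 0.360 = 0.6400
D = 0.6400 > 0.4 → Yes.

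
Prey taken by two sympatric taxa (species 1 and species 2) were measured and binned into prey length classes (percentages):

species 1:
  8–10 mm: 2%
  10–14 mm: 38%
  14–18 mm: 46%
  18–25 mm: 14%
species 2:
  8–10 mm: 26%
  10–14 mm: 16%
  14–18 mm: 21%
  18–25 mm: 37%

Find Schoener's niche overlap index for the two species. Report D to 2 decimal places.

Convert percentages to proportions (divide by 100).
Σ|p₁ᵢ − p₂ᵢ| = 0.24 + 0.22 + 0.25 + 0.23 = 0.94
D = 1 − ½ × 0.94 = 1 − 0.470 = 0.5300

0.53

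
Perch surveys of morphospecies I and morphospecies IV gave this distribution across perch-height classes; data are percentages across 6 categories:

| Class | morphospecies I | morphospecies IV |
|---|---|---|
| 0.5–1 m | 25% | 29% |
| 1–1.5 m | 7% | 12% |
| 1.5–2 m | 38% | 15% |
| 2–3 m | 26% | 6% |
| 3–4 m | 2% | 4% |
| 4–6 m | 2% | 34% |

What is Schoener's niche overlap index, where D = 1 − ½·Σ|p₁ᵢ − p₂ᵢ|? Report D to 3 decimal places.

0.570

Convert percentages to proportions (divide by 100).
Σ|p₁ᵢ − p₂ᵢ| = 0.04 + 0.05 + 0.23 + 0.20 + 0.02 + 0.32 = 0.86
D = 1 − ½ × 0.86 = 1 − 0.430 = 0.57000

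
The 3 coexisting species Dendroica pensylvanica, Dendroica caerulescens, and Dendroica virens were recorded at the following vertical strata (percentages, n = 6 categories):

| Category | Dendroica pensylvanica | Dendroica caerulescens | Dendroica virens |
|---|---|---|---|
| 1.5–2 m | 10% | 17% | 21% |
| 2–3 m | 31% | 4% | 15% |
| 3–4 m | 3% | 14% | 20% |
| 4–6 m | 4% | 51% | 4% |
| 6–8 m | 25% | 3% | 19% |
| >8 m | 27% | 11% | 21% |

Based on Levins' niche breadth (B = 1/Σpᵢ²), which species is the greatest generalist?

Convert percentages to proportions (divide by 100).
Σp_pensᵢ² = 0.10² + 0.31² + 0.03² + 0.04² + 0.25² + 0.27² = 0.0100 + 0.0961 + 0.0009 + 0.0016 + 0.0625 + 0.0729 = 0.2440
B_pens = 1 / 0.2440 = 4.0984
Σp_caerᵢ² = 0.17² + 0.04² + 0.14² + 0.51² + 0.03² + 0.11² = 0.0289 + 0.0016 + 0.0196 + 0.2601 + 0.0009 + 0.0121 = 0.3232
B_caer = 1 / 0.3232 = 3.0941
Σp_vireᵢ² = 0.21² + 0.15² + 0.20² + 0.04² + 0.19² + 0.21² = 0.0441 + 0.0225 + 0.0400 + 0.0016 + 0.0361 + 0.0441 = 0.1884
B_vire = 1 / 0.1884 = 5.3079
Highest B → broadest niche (most generalist): Dendroica virens (B = 5.31).

Dendroica virens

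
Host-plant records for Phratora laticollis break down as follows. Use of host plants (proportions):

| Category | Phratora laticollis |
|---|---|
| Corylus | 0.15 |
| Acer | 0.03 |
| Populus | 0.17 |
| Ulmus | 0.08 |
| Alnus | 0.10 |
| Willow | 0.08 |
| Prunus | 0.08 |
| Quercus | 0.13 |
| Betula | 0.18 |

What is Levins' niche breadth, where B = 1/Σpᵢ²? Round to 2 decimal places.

Σpᵢ² = 0.15² + 0.03² + 0.17² + 0.08² + 0.10² + 0.08² + 0.08² + 0.13² + 0.18² = 0.0225 + 0.0009 + 0.0289 + 0.0064 + 0.0100 + 0.0064 + 0.0064 + 0.0169 + 0.0324 = 0.1308
B = 1 / 0.1308 = 7.6453

7.65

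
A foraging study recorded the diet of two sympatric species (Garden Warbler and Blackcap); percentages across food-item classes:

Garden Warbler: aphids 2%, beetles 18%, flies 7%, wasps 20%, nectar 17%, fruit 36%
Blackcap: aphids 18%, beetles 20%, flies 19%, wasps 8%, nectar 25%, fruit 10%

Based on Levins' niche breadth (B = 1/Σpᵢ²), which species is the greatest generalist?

Blackcap

Convert percentages to proportions (divide by 100).
Σp_Warbᵢ² = 0.02² + 0.18² + 0.07² + 0.20² + 0.17² + 0.36² = 0.0004 + 0.0324 + 0.0049 + 0.0400 + 0.0289 + 0.1296 = 0.2362
B_Warb = 1 / 0.2362 = 4.2337
Σp_Blacᵢ² = 0.18² + 0.20² + 0.19² + 0.08² + 0.25² + 0.10² = 0.0324 + 0.0400 + 0.0361 + 0.0064 + 0.0625 + 0.0100 = 0.1874
B_Blac = 1 / 0.1874 = 5.3362
Highest B → broadest niche (most generalist): Blackcap (B = 5.34).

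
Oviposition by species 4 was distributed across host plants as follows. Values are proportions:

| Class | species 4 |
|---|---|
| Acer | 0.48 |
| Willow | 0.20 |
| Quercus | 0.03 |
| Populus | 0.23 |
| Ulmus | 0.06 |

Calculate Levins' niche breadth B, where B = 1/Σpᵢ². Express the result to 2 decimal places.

3.05

Σpᵢ² = 0.48² + 0.20² + 0.03² + 0.23² + 0.06² = 0.2304 + 0.0400 + 0.0009 + 0.0529 + 0.0036 = 0.3278
B = 1 / 0.3278 = 3.0506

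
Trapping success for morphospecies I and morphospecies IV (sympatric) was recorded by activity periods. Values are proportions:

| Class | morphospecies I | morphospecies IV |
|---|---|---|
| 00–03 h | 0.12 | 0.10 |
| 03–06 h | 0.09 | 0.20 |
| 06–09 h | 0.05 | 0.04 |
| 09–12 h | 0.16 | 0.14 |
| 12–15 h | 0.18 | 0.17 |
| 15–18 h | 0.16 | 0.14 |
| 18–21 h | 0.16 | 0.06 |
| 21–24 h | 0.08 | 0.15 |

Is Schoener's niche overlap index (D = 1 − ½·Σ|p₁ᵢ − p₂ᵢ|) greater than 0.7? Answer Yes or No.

Yes

Σ|p₁ᵢ − p₂ᵢ| = 0.02 + 0.11 + 0.01 + 0.02 + 0.01 + 0.02 + 0.10 + 0.07 = 0.36
D = 1 − ½ × 0.36 = 1 − 0.180 = 0.8200
D = 0.8200 > 0.7 → Yes.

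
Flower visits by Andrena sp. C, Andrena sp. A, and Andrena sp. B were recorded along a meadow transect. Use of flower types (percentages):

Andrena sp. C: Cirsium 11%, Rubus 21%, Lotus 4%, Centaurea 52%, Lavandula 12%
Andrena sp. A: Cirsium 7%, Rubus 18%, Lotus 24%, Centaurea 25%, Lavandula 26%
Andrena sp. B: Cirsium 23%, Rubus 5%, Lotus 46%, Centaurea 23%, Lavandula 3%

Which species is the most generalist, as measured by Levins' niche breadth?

Andrena sp. A

Convert percentages to proportions (divide by 100).
Σp_Cᵢ² = 0.11² + 0.21² + 0.04² + 0.52² + 0.12² = 0.0121 + 0.0441 + 0.0016 + 0.2704 + 0.0144 = 0.3426
B_C = 1 / 0.3426 = 2.9189
Σp_Aᵢ² = 0.07² + 0.18² + 0.24² + 0.25² + 0.26² = 0.0049 + 0.0324 + 0.0576 + 0.0625 + 0.0676 = 0.2250
B_A = 1 / 0.2250 = 4.4444
Σp_Bᵢ² = 0.23² + 0.05² + 0.46² + 0.23² + 0.03² = 0.0529 + 0.0025 + 0.2116 + 0.0529 + 0.0009 = 0.3208
B_B = 1 / 0.3208 = 3.1172
Highest B → broadest niche (most generalist): Andrena sp. A (B = 4.44).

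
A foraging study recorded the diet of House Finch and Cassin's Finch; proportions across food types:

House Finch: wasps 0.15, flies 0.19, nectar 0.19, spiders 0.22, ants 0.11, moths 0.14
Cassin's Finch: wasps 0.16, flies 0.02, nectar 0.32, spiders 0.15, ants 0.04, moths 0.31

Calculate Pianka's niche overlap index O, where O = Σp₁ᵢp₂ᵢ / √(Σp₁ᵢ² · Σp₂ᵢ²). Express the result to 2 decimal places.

0.81

Σ p₁ᵢp₂ᵢ = 0.0240 + 0.0038 + 0.0608 + 0.0330 + 0.0044 + 0.0434 = 0.1694
Σp_1ᵢ² = 0.15² + 0.19² + 0.19² + 0.22² + 0.11² + 0.14² = 0.0225 + 0.0361 + 0.0361 + 0.0484 + 0.0121 + 0.0196 = 0.1748
Σp_2ᵢ² = 0.16² + 0.02² + 0.32² + 0.15² + 0.04² + 0.31² = 0.0256 + 0.0004 + 0.1024 + 0.0225 + 0.0016 + 0.0961 = 0.2486
O = 0.1694 / √(0.1748 × 0.2486) = 0.1694 / 0.20846 = 0.8126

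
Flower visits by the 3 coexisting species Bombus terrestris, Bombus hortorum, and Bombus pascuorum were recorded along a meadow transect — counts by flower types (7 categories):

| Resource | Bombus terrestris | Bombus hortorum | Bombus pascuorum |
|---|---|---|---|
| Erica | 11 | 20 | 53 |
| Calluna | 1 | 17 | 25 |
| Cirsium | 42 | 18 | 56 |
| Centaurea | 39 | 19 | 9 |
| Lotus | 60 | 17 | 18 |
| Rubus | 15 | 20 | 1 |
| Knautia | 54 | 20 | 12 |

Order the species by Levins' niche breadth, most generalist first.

Bombus hortorum > Bombus terrestris > Bombus pascuorum

Proportions for Bombus terrestris (n=222): 11/222=0.0495, 1/222=0.0045, 42/222=0.1892, 39/222=0.1757, 60/222=0.2703, 15/222=0.0676, 54/222=0.2432
Proportions for Bombus hortorum (n=131): 20/131=0.1527, 17/131=0.1298, 18/131=0.1374, 19/131=0.1450, 17/131=0.1298, 20/131=0.1527, 20/131=0.1527
Proportions for Bombus pascuorum (n=174): 53/174=0.3046, 25/174=0.1437, 56/174=0.3218, 9/174=0.0517, 18/174=0.1034, 1/174=0.0057, 12/174=0.0690
Σp_terrᵢ² = 0.0495² + 0.0045² + 0.1892² + 0.1757² + 0.2703² + 0.0676² + 0.2432² = 0.002450 + 0.000020 + 0.035797 + 0.030870 + 0.073062 + 0.004570 + 0.059146 = 0.205915
B_terr = 1 / 0.205915 = 4.8564
Σp_hortᵢ² = 0.1527² + 0.1298² + 0.1374² + 0.1450² + 0.1298² + 0.1527² + 0.1527² = 0.023317 + 0.016848 + 0.018879 + 0.021025 + 0.016848 + 0.023317 + 0.023317 = 0.143551
B_hort = 1 / 0.143551 = 6.9662
Σp_pascᵢ² = 0.3046² + 0.1437² + 0.3218² + 0.0517² + 0.1034² + 0.0057² + 0.0690² = 0.092781 + 0.020650 + 0.103555 + 0.002673 + 0.010692 + 0.000032 + 0.004761 = 0.235144
B_pasc = 1 / 0.235144 = 4.2527
Ranking by B (broadest → narrowest): Bombus hortorum (6.97) > Bombus terrestris (4.86) > Bombus pascuorum (4.25)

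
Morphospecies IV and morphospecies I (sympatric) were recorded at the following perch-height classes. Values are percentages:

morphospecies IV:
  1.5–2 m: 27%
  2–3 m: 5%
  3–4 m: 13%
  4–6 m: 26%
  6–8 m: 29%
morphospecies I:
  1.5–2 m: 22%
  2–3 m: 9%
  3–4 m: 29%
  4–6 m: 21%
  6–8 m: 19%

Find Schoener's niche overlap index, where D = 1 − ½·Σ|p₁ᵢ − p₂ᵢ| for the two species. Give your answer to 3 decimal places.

0.800

Convert percentages to proportions (divide by 100).
Σ|p₁ᵢ − p₂ᵢ| = 0.05 + 0.04 + 0.16 + 0.05 + 0.10 = 0.40
D = 1 − ½ × 0.40 = 1 − 0.200 = 0.80000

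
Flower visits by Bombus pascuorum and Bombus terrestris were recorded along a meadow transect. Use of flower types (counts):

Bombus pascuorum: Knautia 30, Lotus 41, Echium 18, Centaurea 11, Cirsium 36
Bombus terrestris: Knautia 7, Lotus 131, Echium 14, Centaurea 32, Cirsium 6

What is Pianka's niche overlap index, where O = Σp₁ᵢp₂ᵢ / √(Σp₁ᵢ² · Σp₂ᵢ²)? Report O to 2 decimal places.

0.72

Proportions for Bombus pascuorum (n=136): 30/136=0.2206, 41/136=0.3015, 18/136=0.1324, 11/136=0.0809, 36/136=0.2647
Proportions for Bombus terrestris (n=190): 7/190=0.0368, 131/190=0.6895, 14/190=0.0737, 32/190=0.1684, 6/190=0.0316
Σ p₁ᵢp₂ᵢ = 0.008118 + 0.207884 + 0.009758 + 0.013624 + 0.008365 = 0.247749
Σp_1ᵢ² = 0.2206² + 0.3015² + 0.1324² + 0.0809² + 0.2647² = 0.048664 + 0.090902 + 0.017530 + 0.006545 + 0.070066 = 0.233707
Σp_2ᵢ² = 0.0368² + 0.6895² + 0.0737² + 0.1684² + 0.0316² = 0.001354 + 0.475410 + 0.005432 + 0.028359 + 0.000999 = 0.511554
O = 0.247749 / √(0.233707 × 0.511554) = 0.247749 / 0.3457655 = 0.7165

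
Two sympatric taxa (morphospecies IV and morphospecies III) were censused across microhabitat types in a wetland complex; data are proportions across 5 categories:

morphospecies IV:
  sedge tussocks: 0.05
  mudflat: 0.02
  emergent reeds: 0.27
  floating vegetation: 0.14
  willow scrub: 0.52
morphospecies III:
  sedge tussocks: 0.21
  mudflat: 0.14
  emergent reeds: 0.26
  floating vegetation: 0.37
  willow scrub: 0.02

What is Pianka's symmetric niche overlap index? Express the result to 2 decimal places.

0.46

Σ p₁ᵢp₂ᵢ = 0.0105 + 0.0028 + 0.0702 + 0.0518 + 0.0104 = 0.1457
Σp_1ᵢ² = 0.05² + 0.02² + 0.27² + 0.14² + 0.52² = 0.0025 + 0.0004 + 0.0729 + 0.0196 + 0.2704 = 0.3658
Σp_2ᵢ² = 0.21² + 0.14² + 0.26² + 0.37² + 0.02² = 0.0441 + 0.0196 + 0.0676 + 0.1369 + 0.0004 = 0.2686
O = 0.1457 / √(0.3658 × 0.2686) = 0.1457 / 0.31345 = 0.4648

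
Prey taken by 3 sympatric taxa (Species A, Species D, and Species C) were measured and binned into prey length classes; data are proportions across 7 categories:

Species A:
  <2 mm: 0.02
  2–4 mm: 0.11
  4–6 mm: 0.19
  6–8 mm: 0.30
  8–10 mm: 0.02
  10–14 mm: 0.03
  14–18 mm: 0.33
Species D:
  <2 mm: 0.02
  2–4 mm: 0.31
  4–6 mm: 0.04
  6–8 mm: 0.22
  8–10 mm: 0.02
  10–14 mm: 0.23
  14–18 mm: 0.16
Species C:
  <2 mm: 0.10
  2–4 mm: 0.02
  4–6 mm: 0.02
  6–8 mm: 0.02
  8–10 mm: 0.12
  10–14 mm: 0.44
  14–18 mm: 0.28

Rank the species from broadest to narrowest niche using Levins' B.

Species D > Species A > Species C

Σp_Aᵢ² = 0.02² + 0.11² + 0.19² + 0.30² + 0.02² + 0.03² + 0.33² = 0.0004 + 0.0121 + 0.0361 + 0.0900 + 0.0004 + 0.0009 + 0.1089 = 0.2488
B_A = 1 / 0.2488 = 4.0193
Σp_Dᵢ² = 0.02² + 0.31² + 0.04² + 0.22² + 0.02² + 0.23² + 0.16² = 0.0004 + 0.0961 + 0.0016 + 0.0484 + 0.0004 + 0.0529 + 0.0256 = 0.2254
B_D = 1 / 0.2254 = 4.4366
Σp_Cᵢ² = 0.10² + 0.02² + 0.02² + 0.02² + 0.12² + 0.44² + 0.28² = 0.0100 + 0.0004 + 0.0004 + 0.0004 + 0.0144 + 0.1936 + 0.0784 = 0.2976
B_C = 1 / 0.2976 = 3.3602
Ranking by B (broadest → narrowest): Species D (4.44) > Species A (4.02) > Species C (3.36)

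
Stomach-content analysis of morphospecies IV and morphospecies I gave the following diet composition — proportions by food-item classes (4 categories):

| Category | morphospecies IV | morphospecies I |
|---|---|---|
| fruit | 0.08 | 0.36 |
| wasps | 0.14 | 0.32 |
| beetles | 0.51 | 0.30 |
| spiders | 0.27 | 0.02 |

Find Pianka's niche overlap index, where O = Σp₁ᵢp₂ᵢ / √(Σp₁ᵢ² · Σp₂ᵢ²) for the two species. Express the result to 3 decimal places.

0.682

Σ p₁ᵢp₂ᵢ = 0.0288 + 0.0448 + 0.1530 + 0.0054 = 0.2320
Σp_1ᵢ² = 0.08² + 0.14² + 0.51² + 0.27² = 0.0064 + 0.0196 + 0.2601 + 0.0729 = 0.3590
Σp_2ᵢ² = 0.36² + 0.32² + 0.30² + 0.02² = 0.1296 + 0.1024 + 0.0900 + 0.0004 = 0.3224
O = 0.2320 / √(0.3590 × 0.3224) = 0.2320 / 0.340208 = 0.68194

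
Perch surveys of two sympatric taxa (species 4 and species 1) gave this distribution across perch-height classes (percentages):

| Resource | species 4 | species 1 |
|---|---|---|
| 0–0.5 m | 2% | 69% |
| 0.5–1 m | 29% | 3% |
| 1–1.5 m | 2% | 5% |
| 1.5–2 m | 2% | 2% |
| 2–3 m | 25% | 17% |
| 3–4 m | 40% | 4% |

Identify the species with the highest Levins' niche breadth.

species 4

Convert percentages to proportions (divide by 100).
Σp_4ᵢ² = 0.02² + 0.29² + 0.02² + 0.02² + 0.25² + 0.40² = 0.0004 + 0.0841 + 0.0004 + 0.0004 + 0.0625 + 0.1600 = 0.3078
B_4 = 1 / 0.3078 = 3.2489
Σp_1ᵢ² = 0.69² + 0.03² + 0.05² + 0.02² + 0.17² + 0.04² = 0.4761 + 0.0009 + 0.0025 + 0.0004 + 0.0289 + 0.0016 = 0.5104
B_1 = 1 / 0.5104 = 1.9592
Highest B → broadest niche (most generalist): species 4 (B = 3.25).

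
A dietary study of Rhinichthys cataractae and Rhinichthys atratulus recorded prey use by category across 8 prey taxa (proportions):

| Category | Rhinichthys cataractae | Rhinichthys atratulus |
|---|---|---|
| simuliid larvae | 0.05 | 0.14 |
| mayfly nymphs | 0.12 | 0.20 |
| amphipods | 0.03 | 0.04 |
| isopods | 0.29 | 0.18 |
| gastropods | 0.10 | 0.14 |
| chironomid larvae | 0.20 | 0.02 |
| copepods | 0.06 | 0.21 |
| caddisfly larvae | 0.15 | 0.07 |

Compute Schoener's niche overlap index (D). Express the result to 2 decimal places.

Σ|p₁ᵢ − p₂ᵢ| = 0.09 + 0.08 + 0.01 + 0.11 + 0.04 + 0.18 + 0.15 + 0.08 = 0.74
D = 1 − ½ × 0.74 = 1 − 0.370 = 0.6300

0.63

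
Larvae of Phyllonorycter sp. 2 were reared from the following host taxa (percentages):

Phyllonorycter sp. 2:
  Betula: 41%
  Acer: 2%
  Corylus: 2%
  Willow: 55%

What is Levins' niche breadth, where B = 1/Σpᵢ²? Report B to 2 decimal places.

2.12

Convert percentages to proportions (divide by 100).
Σpᵢ² = 0.41² + 0.02² + 0.02² + 0.55² = 0.1681 + 0.0004 + 0.0004 + 0.3025 = 0.4714
B = 1 / 0.4714 = 2.1213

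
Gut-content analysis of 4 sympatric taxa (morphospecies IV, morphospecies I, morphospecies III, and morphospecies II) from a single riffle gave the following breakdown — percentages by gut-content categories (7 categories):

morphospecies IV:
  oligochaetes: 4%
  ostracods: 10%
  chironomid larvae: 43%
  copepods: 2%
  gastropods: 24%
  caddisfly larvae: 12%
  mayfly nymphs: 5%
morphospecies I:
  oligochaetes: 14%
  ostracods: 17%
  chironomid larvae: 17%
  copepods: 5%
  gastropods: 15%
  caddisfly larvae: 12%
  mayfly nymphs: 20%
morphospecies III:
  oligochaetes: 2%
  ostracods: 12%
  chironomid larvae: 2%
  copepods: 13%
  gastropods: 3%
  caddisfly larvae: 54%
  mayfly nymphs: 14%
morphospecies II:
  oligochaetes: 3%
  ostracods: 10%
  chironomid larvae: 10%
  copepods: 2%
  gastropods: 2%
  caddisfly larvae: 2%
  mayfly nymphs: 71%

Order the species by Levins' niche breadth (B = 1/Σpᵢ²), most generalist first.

morphospecies I > morphospecies IV > morphospecies III > morphospecies II

Convert percentages to proportions (divide by 100).
Σp_IVᵢ² = 0.04² + 0.10² + 0.43² + 0.02² + 0.24² + 0.12² + 0.05² = 0.0016 + 0.0100 + 0.1849 + 0.0004 + 0.0576 + 0.0144 + 0.0025 = 0.2714
B_IV = 1 / 0.2714 = 3.6846
Σp_Iᵢ² = 0.14² + 0.17² + 0.17² + 0.05² + 0.15² + 0.12² + 0.20² = 0.0196 + 0.0289 + 0.0289 + 0.0025 + 0.0225 + 0.0144 + 0.0400 = 0.1568
B_I = 1 / 0.1568 = 6.3776
Σp_IIIᵢ² = 0.02² + 0.12² + 0.02² + 0.13² + 0.03² + 0.54² + 0.14² = 0.0004 + 0.0144 + 0.0004 + 0.0169 + 0.0009 + 0.2916 + 0.0196 = 0.3442
B_III = 1 / 0.3442 = 2.9053
Σp_IIᵢ² = 0.03² + 0.10² + 0.10² + 0.02² + 0.02² + 0.02² + 0.71² = 0.0009 + 0.0100 + 0.0100 + 0.0004 + 0.0004 + 0.0004 + 0.5041 = 0.5262
B_II = 1 / 0.5262 = 1.9004
Ranking by B (broadest → narrowest): morphospecies I (6.38) > morphospecies IV (3.68) > morphospecies III (2.91) > morphospecies II (1.90)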